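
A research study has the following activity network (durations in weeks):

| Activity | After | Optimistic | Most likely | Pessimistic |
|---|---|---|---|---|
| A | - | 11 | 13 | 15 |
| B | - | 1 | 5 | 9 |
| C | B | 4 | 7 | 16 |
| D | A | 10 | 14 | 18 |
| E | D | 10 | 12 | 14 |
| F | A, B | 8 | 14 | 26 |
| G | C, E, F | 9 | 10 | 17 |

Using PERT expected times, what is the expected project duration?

te_A = (11 + 4·13 + 15)/6 = 78/6 = 13
te_B = (1 + 4·5 + 9)/6 = 30/6 = 5
te_C = (4 + 4·7 + 16)/6 = 48/6 = 8
te_D = (10 + 4·14 + 18)/6 = 84/6 = 14
te_E = (10 + 4·12 + 14)/6 = 72/6 = 12
te_F = (8 + 4·14 + 26)/6 = 90/6 = 15
te_G = (9 + 4·10 + 17)/6 = 66/6 = 11

Forward pass:
ES_A = 0; EF_A = 13
ES_B = 0; EF_B = 5
ES_C = 5; EF_C = 5+8 = 13
ES_D = 13; EF_D = 13+14 = 27
ES_E = 27; EF_E = 27+12 = 39
ES_F = max(EF_A=13, EF_B=5) = 13; EF_F = 13+15 = 28
ES_G = max(EF_C=13, EF_E=39, EF_F=28) = 39; EF_G = 39+11 = 50
Expected project duration μ = 50 weeks. Critical path: A → D → E → G.

50 weeks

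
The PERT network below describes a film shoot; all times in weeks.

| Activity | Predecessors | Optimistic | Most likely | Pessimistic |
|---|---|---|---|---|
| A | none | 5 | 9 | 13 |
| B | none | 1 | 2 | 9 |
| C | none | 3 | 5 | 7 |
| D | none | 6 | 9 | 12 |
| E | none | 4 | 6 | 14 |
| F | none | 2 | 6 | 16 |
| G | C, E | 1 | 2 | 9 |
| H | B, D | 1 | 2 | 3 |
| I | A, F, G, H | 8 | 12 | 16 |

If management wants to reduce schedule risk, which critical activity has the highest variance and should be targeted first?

I

te_A = (5 + 4·9 + 13)/6 = 54/6 = 9; σ²_A = ((13−5)/6)² = 1.778
te_B = (1 + 4·2 + 9)/6 = 18/6 = 3; σ²_B = ((9−1)/6)² = 1.778
te_C = (3 + 4·5 + 7)/6 = 30/6 = 5; σ²_C = ((7−3)/6)² = 0.444
te_D = (6 + 4·9 + 12)/6 = 54/6 = 9; σ²_D = ((12−6)/6)² = 1.000
te_E = (4 + 4·6 + 14)/6 = 42/6 = 7; σ²_E = ((14−4)/6)² = 2.778
te_F = (2 + 4·6 + 16)/6 = 42/6 = 7; σ²_F = ((16−2)/6)² = 5.444
te_G = (1 + 4·2 + 9)/6 = 18/6 = 3; σ²_G = ((9−1)/6)² = 1.778
te_H = (1 + 4·2 + 3)/6 = 12/6 = 2; σ²_H = ((3−1)/6)² = 0.111
te_I = (8 + 4·12 + 16)/6 = 72/6 = 12; σ²_I = ((16−8)/6)² = 1.778

Forward pass:
ES_A = 0; EF_A = 9
ES_B = 0; EF_B = 3
ES_C = 0; EF_C = 5
ES_D = 0; EF_D = 9
ES_E = 0; EF_E = 7
ES_F = 0; EF_F = 7
ES_G = max(EF_C=5, EF_E=7) = 7; EF_G = 7+3 = 10
ES_H = max(EF_B=3, EF_D=9) = 9; EF_H = 9+2 = 11
ES_I = max(EF_A=9, EF_F=7, EF_G=10, EF_H=11) = 11; EF_I = 11+12 = 23
Expected project duration μ = 23 weeks. Critical path: D → H → I.

Variances on critical path: σ²_D=1.000, σ²_H=0.111, σ²_I=1.778.
Largest is σ²_I = 1.778.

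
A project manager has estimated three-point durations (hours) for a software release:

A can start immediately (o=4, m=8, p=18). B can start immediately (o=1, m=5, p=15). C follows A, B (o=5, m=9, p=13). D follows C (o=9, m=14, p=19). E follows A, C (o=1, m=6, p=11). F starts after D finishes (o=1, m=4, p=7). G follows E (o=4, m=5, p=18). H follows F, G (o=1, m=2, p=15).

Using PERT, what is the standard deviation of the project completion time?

4.06 hours

te_A = (4 + 4·8 + 18)/6 = 54/6 = 9; σ²_A = ((18−4)/6)² = 5.444
te_B = (1 + 4·5 + 15)/6 = 36/6 = 6; σ²_B = ((15−1)/6)² = 5.444
te_C = (5 + 4·9 + 13)/6 = 54/6 = 9; σ²_C = ((13−5)/6)² = 1.778
te_D = (9 + 4·14 + 19)/6 = 84/6 = 14; σ²_D = ((19−9)/6)² = 2.778
te_E = (1 + 4·6 + 11)/6 = 36/6 = 6; σ²_E = ((11−1)/6)² = 2.778
te_F = (1 + 4·4 + 7)/6 = 24/6 = 4; σ²_F = ((7−1)/6)² = 1.000
te_G = (4 + 4·5 + 18)/6 = 42/6 = 7; σ²_G = ((18−4)/6)² = 5.444
te_H = (1 + 4·2 + 15)/6 = 24/6 = 4; σ²_H = ((15−1)/6)² = 5.444

Forward pass:
ES_A = 0; EF_A = 9
ES_B = 0; EF_B = 6
ES_C = max(EF_A=9, EF_B=6) = 9; EF_C = 9+9 = 18
ES_D = 18; EF_D = 18+14 = 32
ES_E = max(EF_A=9, EF_C=18) = 18; EF_E = 18+6 = 24
ES_F = 32; EF_F = 32+4 = 36
ES_G = 24; EF_G = 24+7 = 31
ES_H = max(EF_F=36, EF_G=31) = 36; EF_H = 36+4 = 40
Expected project duration μ = 40 hours. Critical path: A → C → D → F → H.

Variance along critical path = 5.444 + 1.778 + 2.778 + 1.000 + 5.444 = 16.444
σ = √16.444 = 4.055 hours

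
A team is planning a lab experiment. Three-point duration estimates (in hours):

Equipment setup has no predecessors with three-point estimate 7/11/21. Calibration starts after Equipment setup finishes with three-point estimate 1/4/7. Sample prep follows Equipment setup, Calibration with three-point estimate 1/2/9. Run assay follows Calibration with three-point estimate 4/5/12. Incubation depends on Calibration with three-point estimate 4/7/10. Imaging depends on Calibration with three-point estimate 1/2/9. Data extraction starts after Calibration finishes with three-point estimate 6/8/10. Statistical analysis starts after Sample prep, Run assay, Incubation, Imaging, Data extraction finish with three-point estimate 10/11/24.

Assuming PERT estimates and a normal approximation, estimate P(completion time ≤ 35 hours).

te_Equipment setup = (7 + 4·11 + 21)/6 = 72/6 = 12; σ²_Equipment setup = ((21−7)/6)² = 5.444
te_Calibration = (1 + 4·4 + 7)/6 = 24/6 = 4; σ²_Calibration = ((7−1)/6)² = 1.000
te_Sample prep = (1 + 4·2 + 9)/6 = 18/6 = 3; σ²_Sample prep = ((9−1)/6)² = 1.778
te_Run assay = (4 + 4·5 + 12)/6 = 36/6 = 6; σ²_Run assay = ((12−4)/6)² = 1.778
te_Incubation = (4 + 4·7 + 10)/6 = 42/6 = 7; σ²_Incubation = ((10−4)/6)² = 1.000
te_Imaging = (1 + 4·2 + 9)/6 = 18/6 = 3; σ²_Imaging = ((9−1)/6)² = 1.778
te_Data extraction = (6 + 4·8 + 10)/6 = 48/6 = 8; σ²_Data extraction = ((10−6)/6)² = 0.444
te_Statistical analysis = (10 + 4·11 + 24)/6 = 78/6 = 13; σ²_Statistical analysis = ((24−10)/6)² = 5.444

Forward pass:
ES_Equipment setup = 0; EF_Equipment setup = 12
ES_Calibration = 12; EF_Calibration = 12+4 = 16
ES_Sample prep = max(EF_Equipment setup=12, EF_Calibration=16) = 16; EF_Sample prep = 16+3 = 19
ES_Run assay = 16; EF_Run assay = 16+6 = 22
ES_Incubation = 16; EF_Incubation = 16+7 = 23
ES_Imaging = 16; EF_Imaging = 16+3 = 19
ES_Data extraction = 16; EF_Data extraction = 16+8 = 24
ES_Statistical analysis = max(EF_Sample prep=19, EF_Run assay=22, EF_Incubation=23, EF_Imaging=19, EF_Data extraction=24) = 24; EF_Statistical analysis = 24+13 = 37
Expected project duration μ = 37 hours. Critical path: Equipment setup → Calibration → Data extraction → Statistical analysis.

Variance along critical path = 5.444 + 1.000 + 0.444 + 5.444 = 12.333; σ = √12.333 = 3.512 hours.
Z = (35 − 37) / 3.512 = -0.569
P(T ≤ 35) = Φ(-0.569) ≈ 0.285

0.285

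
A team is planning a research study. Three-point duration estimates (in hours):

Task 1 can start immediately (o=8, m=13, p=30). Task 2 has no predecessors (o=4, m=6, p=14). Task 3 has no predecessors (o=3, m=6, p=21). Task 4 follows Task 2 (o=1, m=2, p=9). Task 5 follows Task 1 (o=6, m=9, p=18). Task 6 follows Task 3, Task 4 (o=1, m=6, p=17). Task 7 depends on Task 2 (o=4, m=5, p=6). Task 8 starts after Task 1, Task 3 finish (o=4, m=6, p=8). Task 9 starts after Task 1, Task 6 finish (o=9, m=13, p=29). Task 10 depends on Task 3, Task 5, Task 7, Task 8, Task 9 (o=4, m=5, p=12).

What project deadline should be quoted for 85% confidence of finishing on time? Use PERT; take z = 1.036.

43.1 hours

te_Task 1 = (8 + 4·13 + 30)/6 = 90/6 = 15; σ²_Task 1 = ((30−8)/6)² = 13.444
te_Task 2 = (4 + 4·6 + 14)/6 = 42/6 = 7; σ²_Task 2 = ((14−4)/6)² = 2.778
te_Task 3 = (3 + 4·6 + 21)/6 = 48/6 = 8; σ²_Task 3 = ((21−3)/6)² = 9.000
te_Task 4 = (1 + 4·2 + 9)/6 = 18/6 = 3; σ²_Task 4 = ((9−1)/6)² = 1.778
te_Task 5 = (6 + 4·9 + 18)/6 = 60/6 = 10; σ²_Task 5 = ((18−6)/6)² = 4.000
te_Task 6 = (1 + 4·6 + 17)/6 = 42/6 = 7; σ²_Task 6 = ((17−1)/6)² = 7.111
te_Task 7 = (4 + 4·5 + 6)/6 = 30/6 = 5; σ²_Task 7 = ((6−4)/6)² = 0.111
te_Task 8 = (4 + 4·6 + 8)/6 = 36/6 = 6; σ²_Task 8 = ((8−4)/6)² = 0.444
te_Task 9 = (9 + 4·13 + 29)/6 = 90/6 = 15; σ²_Task 9 = ((29−9)/6)² = 11.111
te_Task 10 = (4 + 4·5 + 12)/6 = 36/6 = 6; σ²_Task 10 = ((12−4)/6)² = 1.778

Forward pass:
ES_Task 1 = 0; EF_Task 1 = 15
ES_Task 2 = 0; EF_Task 2 = 7
ES_Task 3 = 0; EF_Task 3 = 8
ES_Task 4 = 7; EF_Task 4 = 7+3 = 10
ES_Task 5 = 15; EF_Task 5 = 15+10 = 25
ES_Task 6 = max(EF_Task 3=8, EF_Task 4=10) = 10; EF_Task 6 = 10+7 = 17
ES_Task 7 = 7; EF_Task 7 = 7+5 = 12
ES_Task 8 = max(EF_Task 1=15, EF_Task 3=8) = 15; EF_Task 8 = 15+6 = 21
ES_Task 9 = max(EF_Task 1=15, EF_Task 6=17) = 17; EF_Task 9 = 17+15 = 32
ES_Task 10 = max(EF_Task 3=8, EF_Task 5=25, EF_Task 7=12, EF_Task 8=21, EF_Task 9=32) = 32; EF_Task 10 = 32+6 = 38
Expected project duration μ = 38 hours. Critical path: Task 2 → Task 4 → Task 6 → Task 9 → Task 10.

Variance along critical path = 2.778 + 1.778 + 7.111 + 11.111 + 1.778 = 24.556; σ = 4.955 hours.
D = μ + z·σ = 38 + 1.036·4.955 = 43.1 hours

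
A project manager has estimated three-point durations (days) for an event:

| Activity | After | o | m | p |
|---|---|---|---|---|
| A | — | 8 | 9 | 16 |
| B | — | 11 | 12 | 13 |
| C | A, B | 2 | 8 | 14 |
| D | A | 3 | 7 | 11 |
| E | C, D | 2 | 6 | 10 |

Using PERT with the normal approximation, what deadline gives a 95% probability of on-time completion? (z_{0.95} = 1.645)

te_A = (8 + 4·9 + 16)/6 = 60/6 = 10; σ²_A = ((16−8)/6)² = 1.778
te_B = (11 + 4·12 + 13)/6 = 72/6 = 12; σ²_B = ((13−11)/6)² = 0.111
te_C = (2 + 4·8 + 14)/6 = 48/6 = 8; σ²_C = ((14−2)/6)² = 4.000
te_D = (3 + 4·7 + 11)/6 = 42/6 = 7; σ²_D = ((11−3)/6)² = 1.778
te_E = (2 + 4·6 + 10)/6 = 36/6 = 6; σ²_E = ((10−2)/6)² = 1.778

Forward pass:
ES_A = 0; EF_A = 10
ES_B = 0; EF_B = 12
ES_C = max(EF_A=10, EF_B=12) = 12; EF_C = 12+8 = 20
ES_D = 10; EF_D = 10+7 = 17
ES_E = max(EF_C=20, EF_D=17) = 20; EF_E = 20+6 = 26
Expected project duration μ = 26 days. Critical path: B → C → E.

Variance along critical path = 0.111 + 4.000 + 1.778 = 5.889; σ = 2.427 days.
D = μ + z·σ = 26 + 1.645·2.427 = 30.0 days

30.0 days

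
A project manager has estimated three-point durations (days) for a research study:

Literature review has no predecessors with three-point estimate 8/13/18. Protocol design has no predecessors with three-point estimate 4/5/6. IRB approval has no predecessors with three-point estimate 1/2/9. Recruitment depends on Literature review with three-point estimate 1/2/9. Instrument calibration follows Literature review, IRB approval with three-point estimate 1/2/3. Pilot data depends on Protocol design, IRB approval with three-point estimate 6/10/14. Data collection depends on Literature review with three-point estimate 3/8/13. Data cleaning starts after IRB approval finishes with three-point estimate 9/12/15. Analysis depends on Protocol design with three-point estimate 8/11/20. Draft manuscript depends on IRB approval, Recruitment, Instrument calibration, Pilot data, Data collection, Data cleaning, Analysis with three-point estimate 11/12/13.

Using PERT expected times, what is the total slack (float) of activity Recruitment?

5 days

te_Literature review = (8 + 4·13 + 18)/6 = 78/6 = 13
te_Protocol design = (4 + 4·5 + 6)/6 = 30/6 = 5
te_IRB approval = (1 + 4·2 + 9)/6 = 18/6 = 3
te_Recruitment = (1 + 4·2 + 9)/6 = 18/6 = 3
te_Instrument calibration = (1 + 4·2 + 3)/6 = 12/6 = 2
te_Pilot data = (6 + 4·10 + 14)/6 = 60/6 = 10
te_Data collection = (3 + 4·8 + 13)/6 = 48/6 = 8
te_Data cleaning = (9 + 4·12 + 15)/6 = 72/6 = 12
te_Analysis = (8 + 4·11 + 20)/6 = 72/6 = 12
te_Draft manuscript = (11 + 4·12 + 13)/6 = 72/6 = 12

Forward pass:
ES_Literature review = 0; EF_Literature review = 13
ES_Protocol design = 0; EF_Protocol design = 5
ES_IRB approval = 0; EF_IRB approval = 3
ES_Recruitment = 13; EF_Recruitment = 13+3 = 16
ES_Instrument calibration = max(EF_Literature review=13, EF_IRB approval=3) = 13; EF_Instrument calibration = 13+2 = 15
ES_Pilot data = max(EF_Protocol design=5, EF_IRB approval=3) = 5; EF_Pilot data = 5+10 = 15
ES_Data collection = 13; EF_Data collection = 13+8 = 21
ES_Data cleaning = 3; EF_Data cleaning = 3+12 = 15
ES_Analysis = 5; EF_Analysis = 5+12 = 17
ES_Draft manuscript = max(EF_IRB approval=3, EF_Recruitment=16, EF_Instrument calibration=15, EF_Pilot data=15, EF_Data collection=21, EF_Data cleaning=15, EF_Analysis=17) = 21; EF_Draft manuscript = 21+12 = 33
Expected project duration μ = 33 days. Critical path: Literature review → Data collection → Draft manuscript.

Backward pass:
LF_Draft manuscript = 33; LS_Draft manuscript = 33−12 = 21
LF_Analysis = LS_Draft manuscript = 21; LS_Analysis = 21−12 = 9
LF_Data cleaning = LS_Draft manuscript = 21; LS_Data cleaning = 21−12 = 9
LF_Data collection = LS_Draft manuscript = 21; LS_Data collection = 21−8 = 13
LF_Pilot data = LS_Draft manuscript = 21; LS_Pilot data = 21−10 = 11
LF_Instrument calibration = LS_Draft manuscript = 21; LS_Instrument calibration = 21−2 = 19
LF_Recruitment = LS_Draft manuscript = 21; LS_Recruitment = 21−3 = 18
LF_IRB approval = min(LS_Instrument calibration=19, LS_Pilot data=11, LS_Data cleaning=9, LS_Draft manuscript=21) = 9; LS_IRB approval = 9−3 = 6
LF_Protocol design = min(LS_Pilot data=11, LS_Analysis=9) = 9; LS_Protocol design = 9−5 = 4
LF_Literature review = min(LS_Recruitment=18, LS_Instrument calibration=19, LS_Data collection=13) = 13; LS_Literature review = 13−13 = 0
Slack_Recruitment = LS_Recruitment − ES_Recruitment = 18 − 13 = 5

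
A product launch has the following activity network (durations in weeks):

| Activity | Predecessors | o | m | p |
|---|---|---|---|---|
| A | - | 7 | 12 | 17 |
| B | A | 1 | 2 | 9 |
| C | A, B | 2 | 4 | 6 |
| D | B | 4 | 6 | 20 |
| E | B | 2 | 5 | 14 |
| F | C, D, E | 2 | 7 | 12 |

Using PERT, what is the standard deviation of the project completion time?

te_A = (7 + 4·12 + 17)/6 = 72/6 = 12; σ²_A = ((17−7)/6)² = 2.778
te_B = (1 + 4·2 + 9)/6 = 18/6 = 3; σ²_B = ((9−1)/6)² = 1.778
te_C = (2 + 4·4 + 6)/6 = 24/6 = 4; σ²_C = ((6−2)/6)² = 0.444
te_D = (4 + 4·6 + 20)/6 = 48/6 = 8; σ²_D = ((20−4)/6)² = 7.111
te_E = (2 + 4·5 + 14)/6 = 36/6 = 6; σ²_E = ((14−2)/6)² = 4.000
te_F = (2 + 4·7 + 12)/6 = 42/6 = 7; σ²_F = ((12−2)/6)² = 2.778

Forward pass:
ES_A = 0; EF_A = 12
ES_B = 12; EF_B = 12+3 = 15
ES_C = max(EF_A=12, EF_B=15) = 15; EF_C = 15+4 = 19
ES_D = 15; EF_D = 15+8 = 23
ES_E = 15; EF_E = 15+6 = 21
ES_F = max(EF_C=19, EF_D=23, EF_E=21) = 23; EF_F = 23+7 = 30
Expected project duration μ = 30 weeks. Critical path: A → B → D → F.

Variance along critical path = 2.778 + 1.778 + 7.111 + 2.778 = 14.444
σ = √14.444 = 3.801 weeks

3.80 weeks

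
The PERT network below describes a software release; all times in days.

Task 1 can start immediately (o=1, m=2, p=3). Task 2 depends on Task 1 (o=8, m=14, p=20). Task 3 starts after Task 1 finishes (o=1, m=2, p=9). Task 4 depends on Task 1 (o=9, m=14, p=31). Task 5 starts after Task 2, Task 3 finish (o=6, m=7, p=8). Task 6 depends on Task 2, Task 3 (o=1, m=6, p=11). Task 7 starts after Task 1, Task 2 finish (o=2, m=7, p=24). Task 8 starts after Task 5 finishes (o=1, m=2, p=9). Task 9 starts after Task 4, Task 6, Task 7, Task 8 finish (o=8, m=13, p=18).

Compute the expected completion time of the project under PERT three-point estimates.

te_Task 1 = (1 + 4·2 + 3)/6 = 12/6 = 2
te_Task 2 = (8 + 4·14 + 20)/6 = 84/6 = 14
te_Task 3 = (1 + 4·2 + 9)/6 = 18/6 = 3
te_Task 4 = (9 + 4·14 + 31)/6 = 96/6 = 16
te_Task 5 = (6 + 4·7 + 8)/6 = 42/6 = 7
te_Task 6 = (1 + 4·6 + 11)/6 = 36/6 = 6
te_Task 7 = (2 + 4·7 + 24)/6 = 54/6 = 9
te_Task 8 = (1 + 4·2 + 9)/6 = 18/6 = 3
te_Task 9 = (8 + 4·13 + 18)/6 = 78/6 = 13

Forward pass:
ES_Task 1 = 0; EF_Task 1 = 2
ES_Task 2 = 2; EF_Task 2 = 2+14 = 16
ES_Task 3 = 2; EF_Task 3 = 2+3 = 5
ES_Task 4 = 2; EF_Task 4 = 2+16 = 18
ES_Task 5 = max(EF_Task 2=16, EF_Task 3=5) = 16; EF_Task 5 = 16+7 = 23
ES_Task 6 = max(EF_Task 2=16, EF_Task 3=5) = 16; EF_Task 6 = 16+6 = 22
ES_Task 7 = max(EF_Task 1=2, EF_Task 2=16) = 16; EF_Task 7 = 16+9 = 25
ES_Task 8 = 23; EF_Task 8 = 23+3 = 26
ES_Task 9 = max(EF_Task 4=18, EF_Task 6=22, EF_Task 7=25, EF_Task 8=26) = 26; EF_Task 9 = 26+13 = 39
Expected project duration μ = 39 days. Critical path: Task 1 → Task 2 → Task 5 → Task 8 → Task 9.

39 days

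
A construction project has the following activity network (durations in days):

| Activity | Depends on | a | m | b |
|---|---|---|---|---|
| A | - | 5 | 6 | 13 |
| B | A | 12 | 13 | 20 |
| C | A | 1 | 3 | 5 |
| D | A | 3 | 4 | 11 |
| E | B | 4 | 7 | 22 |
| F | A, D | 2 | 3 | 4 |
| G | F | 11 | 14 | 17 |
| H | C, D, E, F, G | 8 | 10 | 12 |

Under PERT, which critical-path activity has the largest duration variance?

E

te_A = (5 + 4·6 + 13)/6 = 42/6 = 7; σ²_A = ((13−5)/6)² = 1.778
te_B = (12 + 4·13 + 20)/6 = 84/6 = 14; σ²_B = ((20−12)/6)² = 1.778
te_C = (1 + 4·3 + 5)/6 = 18/6 = 3; σ²_C = ((5−1)/6)² = 0.444
te_D = (3 + 4·4 + 11)/6 = 30/6 = 5; σ²_D = ((11−3)/6)² = 1.778
te_E = (4 + 4·7 + 22)/6 = 54/6 = 9; σ²_E = ((22−4)/6)² = 9.000
te_F = (2 + 4·3 + 4)/6 = 18/6 = 3; σ²_F = ((4−2)/6)² = 0.111
te_G = (11 + 4·14 + 17)/6 = 84/6 = 14; σ²_G = ((17−11)/6)² = 1.000
te_H = (8 + 4·10 + 12)/6 = 60/6 = 10; σ²_H = ((12−8)/6)² = 0.444

Forward pass:
ES_A = 0; EF_A = 7
ES_B = 7; EF_B = 7+14 = 21
ES_C = 7; EF_C = 7+3 = 10
ES_D = 7; EF_D = 7+5 = 12
ES_E = 21; EF_E = 21+9 = 30
ES_F = max(EF_A=7, EF_D=12) = 12; EF_F = 12+3 = 15
ES_G = 15; EF_G = 15+14 = 29
ES_H = max(EF_C=10, EF_D=12, EF_E=30, EF_F=15, EF_G=29) = 30; EF_H = 30+10 = 40
Expected project duration μ = 40 days. Critical path: A → B → E → H.

Variances on critical path: σ²_A=1.778, σ²_B=1.778, σ²_E=9.000, σ²_H=0.444.
Largest is σ²_E = 9.000.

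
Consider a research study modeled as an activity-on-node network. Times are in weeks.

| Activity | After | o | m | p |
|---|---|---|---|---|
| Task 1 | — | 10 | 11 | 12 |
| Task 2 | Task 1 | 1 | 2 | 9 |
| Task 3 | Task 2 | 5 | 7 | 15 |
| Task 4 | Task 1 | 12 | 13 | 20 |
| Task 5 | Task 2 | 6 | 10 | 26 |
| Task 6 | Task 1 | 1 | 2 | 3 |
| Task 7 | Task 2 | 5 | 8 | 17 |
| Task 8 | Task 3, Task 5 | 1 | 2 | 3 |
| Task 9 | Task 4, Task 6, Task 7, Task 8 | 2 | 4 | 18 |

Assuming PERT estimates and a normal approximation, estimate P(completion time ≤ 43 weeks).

te_Task 1 = (10 + 4·11 + 12)/6 = 66/6 = 11; σ²_Task 1 = ((12−10)/6)² = 0.111
te_Task 2 = (1 + 4·2 + 9)/6 = 18/6 = 3; σ²_Task 2 = ((9−1)/6)² = 1.778
te_Task 3 = (5 + 4·7 + 15)/6 = 48/6 = 8; σ²_Task 3 = ((15−5)/6)² = 2.778
te_Task 4 = (12 + 4·13 + 20)/6 = 84/6 = 14; σ²_Task 4 = ((20−12)/6)² = 1.778
te_Task 5 = (6 + 4·10 + 26)/6 = 72/6 = 12; σ²_Task 5 = ((26−6)/6)² = 11.111
te_Task 6 = (1 + 4·2 + 3)/6 = 12/6 = 2; σ²_Task 6 = ((3−1)/6)² = 0.111
te_Task 7 = (5 + 4·8 + 17)/6 = 54/6 = 9; σ²_Task 7 = ((17−5)/6)² = 4.000
te_Task 8 = (1 + 4·2 + 3)/6 = 12/6 = 2; σ²_Task 8 = ((3−1)/6)² = 0.111
te_Task 9 = (2 + 4·4 + 18)/6 = 36/6 = 6; σ²_Task 9 = ((18−2)/6)² = 7.111

Forward pass:
ES_Task 1 = 0; EF_Task 1 = 11
ES_Task 2 = 11; EF_Task 2 = 11+3 = 14
ES_Task 3 = 14; EF_Task 3 = 14+8 = 22
ES_Task 4 = 11; EF_Task 4 = 11+14 = 25
ES_Task 5 = 14; EF_Task 5 = 14+12 = 26
ES_Task 6 = 11; EF_Task 6 = 11+2 = 13
ES_Task 7 = 14; EF_Task 7 = 14+9 = 23
ES_Task 8 = max(EF_Task 3=22, EF_Task 5=26) = 26; EF_Task 8 = 26+2 = 28
ES_Task 9 = max(EF_Task 4=25, EF_Task 6=13, EF_Task 7=23, EF_Task 8=28) = 28; EF_Task 9 = 28+6 = 34
Expected project duration μ = 34 weeks. Critical path: Task 1 → Task 2 → Task 5 → Task 8 → Task 9.

Variance along critical path = 0.111 + 1.778 + 11.111 + 0.111 + 7.111 = 20.222; σ = √20.222 = 4.497 weeks.
Z = (43 − 34) / 4.497 = 2.001
P(T ≤ 43) = Φ(2.001) ≈ 0.977

0.977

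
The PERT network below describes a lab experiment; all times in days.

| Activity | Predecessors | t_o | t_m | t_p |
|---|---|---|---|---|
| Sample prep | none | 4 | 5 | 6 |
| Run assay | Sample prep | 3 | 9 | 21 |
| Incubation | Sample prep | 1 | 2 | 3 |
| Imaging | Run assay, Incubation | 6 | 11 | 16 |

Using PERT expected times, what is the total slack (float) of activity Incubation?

8 days

te_Sample prep = (4 + 4·5 + 6)/6 = 30/6 = 5
te_Run assay = (3 + 4·9 + 21)/6 = 60/6 = 10
te_Incubation = (1 + 4·2 + 3)/6 = 12/6 = 2
te_Imaging = (6 + 4·11 + 16)/6 = 66/6 = 11

Forward pass:
ES_Sample prep = 0; EF_Sample prep = 5
ES_Run assay = 5; EF_Run assay = 5+10 = 15
ES_Incubation = 5; EF_Incubation = 5+2 = 7
ES_Imaging = max(EF_Run assay=15, EF_Incubation=7) = 15; EF_Imaging = 15+11 = 26
Expected project duration μ = 26 days. Critical path: Sample prep → Run assay → Imaging.

Backward pass:
LF_Imaging = 26; LS_Imaging = 26−11 = 15
LF_Incubation = LS_Imaging = 15; LS_Incubation = 15−2 = 13
LF_Run assay = LS_Imaging = 15; LS_Run assay = 15−10 = 5
LF_Sample prep = min(LS_Run assay=5, LS_Incubation=13) = 5; LS_Sample prep = 5−5 = 0
Slack_Incubation = LS_Incubation − ES_Incubation = 13 − 5 = 8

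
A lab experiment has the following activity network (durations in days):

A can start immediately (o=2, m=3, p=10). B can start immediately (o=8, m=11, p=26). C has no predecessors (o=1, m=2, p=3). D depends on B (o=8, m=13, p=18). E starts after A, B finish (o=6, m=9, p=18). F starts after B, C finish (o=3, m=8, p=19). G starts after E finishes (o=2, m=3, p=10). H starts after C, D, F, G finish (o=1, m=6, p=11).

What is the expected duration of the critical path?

te_A = (2 + 4·3 + 10)/6 = 24/6 = 4
te_B = (8 + 4·11 + 26)/6 = 78/6 = 13
te_C = (1 + 4·2 + 3)/6 = 12/6 = 2
te_D = (8 + 4·13 + 18)/6 = 78/6 = 13
te_E = (6 + 4·9 + 18)/6 = 60/6 = 10
te_F = (3 + 4·8 + 19)/6 = 54/6 = 9
te_G = (2 + 4·3 + 10)/6 = 24/6 = 4
te_H = (1 + 4·6 + 11)/6 = 36/6 = 6

Forward pass:
ES_A = 0; EF_A = 4
ES_B = 0; EF_B = 13
ES_C = 0; EF_C = 2
ES_D = 13; EF_D = 13+13 = 26
ES_E = max(EF_A=4, EF_B=13) = 13; EF_E = 13+10 = 23
ES_F = max(EF_B=13, EF_C=2) = 13; EF_F = 13+9 = 22
ES_G = 23; EF_G = 23+4 = 27
ES_H = max(EF_C=2, EF_D=26, EF_F=22, EF_G=27) = 27; EF_H = 27+6 = 33
Expected project duration μ = 33 days. Critical path: B → E → G → H.

33 days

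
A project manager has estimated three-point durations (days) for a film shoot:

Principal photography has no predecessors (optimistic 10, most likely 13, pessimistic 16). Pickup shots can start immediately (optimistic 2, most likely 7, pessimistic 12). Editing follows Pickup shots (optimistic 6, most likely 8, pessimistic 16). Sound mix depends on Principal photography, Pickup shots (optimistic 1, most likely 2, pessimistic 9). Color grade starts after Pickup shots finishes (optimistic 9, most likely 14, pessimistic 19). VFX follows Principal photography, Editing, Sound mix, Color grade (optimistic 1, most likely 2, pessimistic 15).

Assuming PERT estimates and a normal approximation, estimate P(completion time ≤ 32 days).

te_Principal photography = (10 + 4·13 + 16)/6 = 78/6 = 13; σ²_Principal photography = ((16−10)/6)² = 1.000
te_Pickup shots = (2 + 4·7 + 12)/6 = 42/6 = 7; σ²_Pickup shots = ((12−2)/6)² = 2.778
te_Editing = (6 + 4·8 + 16)/6 = 54/6 = 9; σ²_Editing = ((16−6)/6)² = 2.778
te_Sound mix = (1 + 4·2 + 9)/6 = 18/6 = 3; σ²_Sound mix = ((9−1)/6)² = 1.778
te_Color grade = (9 + 4·14 + 19)/6 = 84/6 = 14; σ²_Color grade = ((19−9)/6)² = 2.778
te_VFX = (1 + 4·2 + 15)/6 = 24/6 = 4; σ²_VFX = ((15−1)/6)² = 5.444

Forward pass:
ES_Principal photography = 0; EF_Principal photography = 13
ES_Pickup shots = 0; EF_Pickup shots = 7
ES_Editing = 7; EF_Editing = 7+9 = 16
ES_Sound mix = max(EF_Principal photography=13, EF_Pickup shots=7) = 13; EF_Sound mix = 13+3 = 16
ES_Color grade = 7; EF_Color grade = 7+14 = 21
ES_VFX = max(EF_Principal photography=13, EF_Editing=16, EF_Sound mix=16, EF_Color grade=21) = 21; EF_VFX = 21+4 = 25
Expected project duration μ = 25 days. Critical path: Pickup shots → Color grade → VFX.

Variance along critical path = 2.778 + 2.778 + 5.444 = 11.000; σ = √11.000 = 3.317 days.
Z = (32 − 25) / 3.317 = 2.111
P(T ≤ 32) = Φ(2.111) ≈ 0.983

0.983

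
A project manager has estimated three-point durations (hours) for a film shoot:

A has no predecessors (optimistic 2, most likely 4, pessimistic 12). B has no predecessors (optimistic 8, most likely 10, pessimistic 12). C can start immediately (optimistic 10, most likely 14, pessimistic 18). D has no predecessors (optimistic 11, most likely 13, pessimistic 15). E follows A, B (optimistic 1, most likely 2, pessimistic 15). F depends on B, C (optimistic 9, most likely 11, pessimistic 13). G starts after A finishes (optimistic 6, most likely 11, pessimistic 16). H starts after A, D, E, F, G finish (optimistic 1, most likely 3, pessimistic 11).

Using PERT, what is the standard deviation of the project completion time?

2.24 hours

te_A = (2 + 4·4 + 12)/6 = 30/6 = 5; σ²_A = ((12−2)/6)² = 2.778
te_B = (8 + 4·10 + 12)/6 = 60/6 = 10; σ²_B = ((12−8)/6)² = 0.444
te_C = (10 + 4·14 + 18)/6 = 84/6 = 14; σ²_C = ((18−10)/6)² = 1.778
te_D = (11 + 4·13 + 15)/6 = 78/6 = 13; σ²_D = ((15−11)/6)² = 0.444
te_E = (1 + 4·2 + 15)/6 = 24/6 = 4; σ²_E = ((15−1)/6)² = 5.444
te_F = (9 + 4·11 + 13)/6 = 66/6 = 11; σ²_F = ((13−9)/6)² = 0.444
te_G = (6 + 4·11 + 16)/6 = 66/6 = 11; σ²_G = ((16−6)/6)² = 2.778
te_H = (1 + 4·3 + 11)/6 = 24/6 = 4; σ²_H = ((11−1)/6)² = 2.778

Forward pass:
ES_A = 0; EF_A = 5
ES_B = 0; EF_B = 10
ES_C = 0; EF_C = 14
ES_D = 0; EF_D = 13
ES_E = max(EF_A=5, EF_B=10) = 10; EF_E = 10+4 = 14
ES_F = max(EF_B=10, EF_C=14) = 14; EF_F = 14+11 = 25
ES_G = 5; EF_G = 5+11 = 16
ES_H = max(EF_A=5, EF_D=13, EF_E=14, EF_F=25, EF_G=16) = 25; EF_H = 25+4 = 29
Expected project duration μ = 29 hours. Critical path: C → F → H.

Variance along critical path = 1.778 + 0.444 + 2.778 = 5.000
σ = √5.000 = 2.236 hours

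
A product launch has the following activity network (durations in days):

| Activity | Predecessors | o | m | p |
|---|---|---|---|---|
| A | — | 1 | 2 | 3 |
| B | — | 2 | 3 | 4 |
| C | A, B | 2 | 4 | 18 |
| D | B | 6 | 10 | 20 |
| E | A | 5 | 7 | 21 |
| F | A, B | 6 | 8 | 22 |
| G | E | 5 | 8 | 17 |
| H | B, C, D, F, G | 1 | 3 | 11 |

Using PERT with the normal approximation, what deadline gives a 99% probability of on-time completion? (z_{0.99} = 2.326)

te_A = (1 + 4·2 + 3)/6 = 12/6 = 2; σ²_A = ((3−1)/6)² = 0.111
te_B = (2 + 4·3 + 4)/6 = 18/6 = 3; σ²_B = ((4−2)/6)² = 0.111
te_C = (2 + 4·4 + 18)/6 = 36/6 = 6; σ²_C = ((18−2)/6)² = 7.111
te_D = (6 + 4·10 + 20)/6 = 66/6 = 11; σ²_D = ((20−6)/6)² = 5.444
te_E = (5 + 4·7 + 21)/6 = 54/6 = 9; σ²_E = ((21−5)/6)² = 7.111
te_F = (6 + 4·8 + 22)/6 = 60/6 = 10; σ²_F = ((22−6)/6)² = 7.111
te_G = (5 + 4·8 + 17)/6 = 54/6 = 9; σ²_G = ((17−5)/6)² = 4.000
te_H = (1 + 4·3 + 11)/6 = 24/6 = 4; σ²_H = ((11−1)/6)² = 2.778

Forward pass:
ES_A = 0; EF_A = 2
ES_B = 0; EF_B = 3
ES_C = max(EF_A=2, EF_B=3) = 3; EF_C = 3+6 = 9
ES_D = 3; EF_D = 3+11 = 14
ES_E = 2; EF_E = 2+9 = 11
ES_F = max(EF_A=2, EF_B=3) = 3; EF_F = 3+10 = 13
ES_G = 11; EF_G = 11+9 = 20
ES_H = max(EF_B=3, EF_C=9, EF_D=14, EF_F=13, EF_G=20) = 20; EF_H = 20+4 = 24
Expected project duration μ = 24 days. Critical path: A → E → G → H.

Variance along critical path = 0.111 + 7.111 + 4.000 + 2.778 = 14.000; σ = 3.742 days.
D = μ + z·σ = 24 + 2.326·3.742 = 32.7 days

32.7 days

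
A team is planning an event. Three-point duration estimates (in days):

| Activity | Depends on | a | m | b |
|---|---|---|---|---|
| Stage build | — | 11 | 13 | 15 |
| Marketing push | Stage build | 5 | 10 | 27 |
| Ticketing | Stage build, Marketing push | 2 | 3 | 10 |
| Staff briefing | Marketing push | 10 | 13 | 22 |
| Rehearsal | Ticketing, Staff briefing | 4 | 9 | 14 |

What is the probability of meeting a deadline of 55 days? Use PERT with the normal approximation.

te_Stage build = (11 + 4·13 + 15)/6 = 78/6 = 13; σ²_Stage build = ((15−11)/6)² = 0.444
te_Marketing push = (5 + 4·10 + 27)/6 = 72/6 = 12; σ²_Marketing push = ((27−5)/6)² = 13.444
te_Ticketing = (2 + 4·3 + 10)/6 = 24/6 = 4; σ²_Ticketing = ((10−2)/6)² = 1.778
te_Staff briefing = (10 + 4·13 + 22)/6 = 84/6 = 14; σ²_Staff briefing = ((22−10)/6)² = 4.000
te_Rehearsal = (4 + 4·9 + 14)/6 = 54/6 = 9; σ²_Rehearsal = ((14−4)/6)² = 2.778

Forward pass:
ES_Stage build = 0; EF_Stage build = 13
ES_Marketing push = 13; EF_Marketing push = 13+12 = 25
ES_Ticketing = max(EF_Stage build=13, EF_Marketing push=25) = 25; EF_Ticketing = 25+4 = 29
ES_Staff briefing = 25; EF_Staff briefing = 25+14 = 39
ES_Rehearsal = max(EF_Ticketing=29, EF_Staff briefing=39) = 39; EF_Rehearsal = 39+9 = 48
Expected project duration μ = 48 days. Critical path: Stage build → Marketing push → Staff briefing → Rehearsal.

Variance along critical path = 0.444 + 13.444 + 4.000 + 2.778 = 20.667; σ = √20.667 = 4.546 days.
Z = (55 − 48) / 4.546 = 1.540
P(T ≤ 55) = Φ(1.540) ≈ 0.938

0.938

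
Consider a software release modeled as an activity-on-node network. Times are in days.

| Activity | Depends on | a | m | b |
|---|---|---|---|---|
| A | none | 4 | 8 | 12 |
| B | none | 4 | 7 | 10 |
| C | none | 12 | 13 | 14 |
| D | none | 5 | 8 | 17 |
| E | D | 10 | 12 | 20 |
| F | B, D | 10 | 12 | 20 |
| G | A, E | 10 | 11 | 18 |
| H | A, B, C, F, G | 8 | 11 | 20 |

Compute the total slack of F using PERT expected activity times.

12 days

te_A = (4 + 4·8 + 12)/6 = 48/6 = 8
te_B = (4 + 4·7 + 10)/6 = 42/6 = 7
te_C = (12 + 4·13 + 14)/6 = 78/6 = 13
te_D = (5 + 4·8 + 17)/6 = 54/6 = 9
te_E = (10 + 4·12 + 20)/6 = 78/6 = 13
te_F = (10 + 4·12 + 20)/6 = 78/6 = 13
te_G = (10 + 4·11 + 18)/6 = 72/6 = 12
te_H = (8 + 4·11 + 20)/6 = 72/6 = 12

Forward pass:
ES_A = 0; EF_A = 8
ES_B = 0; EF_B = 7
ES_C = 0; EF_C = 13
ES_D = 0; EF_D = 9
ES_E = 9; EF_E = 9+13 = 22
ES_F = max(EF_B=7, EF_D=9) = 9; EF_F = 9+13 = 22
ES_G = max(EF_A=8, EF_E=22) = 22; EF_G = 22+12 = 34
ES_H = max(EF_A=8, EF_B=7, EF_C=13, EF_F=22, EF_G=34) = 34; EF_H = 34+12 = 46
Expected project duration μ = 46 days. Critical path: D → E → G → H.

Backward pass:
LF_H = 46; LS_H = 46−12 = 34
LF_G = LS_H = 34; LS_G = 34−12 = 22
LF_F = LS_H = 34; LS_F = 34−13 = 21
LF_E = LS_G = 22; LS_E = 22−13 = 9
LF_D = min(LS_E=9, LS_F=21) = 9; LS_D = 9−9 = 0
LF_C = LS_H = 34; LS_C = 34−13 = 21
LF_B = min(LS_F=21, LS_H=34) = 21; LS_B = 21−7 = 14
LF_A = min(LS_G=22, LS_H=34) = 22; LS_A = 22−8 = 14
Slack_F = LS_F − ES_F = 21 − 9 = 12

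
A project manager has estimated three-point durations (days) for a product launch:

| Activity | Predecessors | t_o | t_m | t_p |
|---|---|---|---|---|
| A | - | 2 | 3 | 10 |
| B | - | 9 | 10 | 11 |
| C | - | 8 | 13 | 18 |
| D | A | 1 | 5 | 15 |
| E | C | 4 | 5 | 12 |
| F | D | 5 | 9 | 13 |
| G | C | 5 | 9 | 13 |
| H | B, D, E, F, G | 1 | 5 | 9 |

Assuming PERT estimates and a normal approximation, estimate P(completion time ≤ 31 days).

te_A = (2 + 4·3 + 10)/6 = 24/6 = 4; σ²_A = ((10−2)/6)² = 1.778
te_B = (9 + 4·10 + 11)/6 = 60/6 = 10; σ²_B = ((11−9)/6)² = 0.111
te_C = (8 + 4·13 + 18)/6 = 78/6 = 13; σ²_C = ((18−8)/6)² = 2.778
te_D = (1 + 4·5 + 15)/6 = 36/6 = 6; σ²_D = ((15−1)/6)² = 5.444
te_E = (4 + 4·5 + 12)/6 = 36/6 = 6; σ²_E = ((12−4)/6)² = 1.778
te_F = (5 + 4·9 + 13)/6 = 54/6 = 9; σ²_F = ((13−5)/6)² = 1.778
te_G = (5 + 4·9 + 13)/6 = 54/6 = 9; σ²_G = ((13−5)/6)² = 1.778
te_H = (1 + 4·5 + 9)/6 = 30/6 = 5; σ²_H = ((9−1)/6)² = 1.778

Forward pass:
ES_A = 0; EF_A = 4
ES_B = 0; EF_B = 10
ES_C = 0; EF_C = 13
ES_D = 4; EF_D = 4+6 = 10
ES_E = 13; EF_E = 13+6 = 19
ES_F = 10; EF_F = 10+9 = 19
ES_G = 13; EF_G = 13+9 = 22
ES_H = max(EF_B=10, EF_D=10, EF_E=19, EF_F=19, EF_G=22) = 22; EF_H = 22+5 = 27
Expected project duration μ = 27 days. Critical path: C → G → H.

Variance along critical path = 2.778 + 1.778 + 1.778 = 6.333; σ = √6.333 = 2.517 days.
Z = (31 − 27) / 2.517 = 1.589
P(T ≤ 31) = Φ(1.589) ≈ 0.944

0.944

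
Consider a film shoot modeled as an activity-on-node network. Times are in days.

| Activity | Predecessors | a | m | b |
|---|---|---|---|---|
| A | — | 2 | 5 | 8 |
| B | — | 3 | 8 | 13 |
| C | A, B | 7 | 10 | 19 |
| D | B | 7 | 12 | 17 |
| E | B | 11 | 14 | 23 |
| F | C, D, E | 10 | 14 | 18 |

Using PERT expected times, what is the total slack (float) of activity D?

te_A = (2 + 4·5 + 8)/6 = 30/6 = 5
te_B = (3 + 4·8 + 13)/6 = 48/6 = 8
te_C = (7 + 4·10 + 19)/6 = 66/6 = 11
te_D = (7 + 4·12 + 17)/6 = 72/6 = 12
te_E = (11 + 4·14 + 23)/6 = 90/6 = 15
te_F = (10 + 4·14 + 18)/6 = 84/6 = 14

Forward pass:
ES_A = 0; EF_A = 5
ES_B = 0; EF_B = 8
ES_C = max(EF_A=5, EF_B=8) = 8; EF_C = 8+11 = 19
ES_D = 8; EF_D = 8+12 = 20
ES_E = 8; EF_E = 8+15 = 23
ES_F = max(EF_C=19, EF_D=20, EF_E=23) = 23; EF_F = 23+14 = 37
Expected project duration μ = 37 days. Critical path: B → E → F.

Backward pass:
LF_F = 37; LS_F = 37−14 = 23
LF_E = LS_F = 23; LS_E = 23−15 = 8
LF_D = LS_F = 23; LS_D = 23−12 = 11
LF_C = LS_F = 23; LS_C = 23−11 = 12
LF_B = min(LS_C=12, LS_D=11, LS_E=8) = 8; LS_B = 8−8 = 0
LF_A = LS_C = 12; LS_A = 12−5 = 7
Slack_D = LS_D − ES_D = 11 − 8 = 3

3 days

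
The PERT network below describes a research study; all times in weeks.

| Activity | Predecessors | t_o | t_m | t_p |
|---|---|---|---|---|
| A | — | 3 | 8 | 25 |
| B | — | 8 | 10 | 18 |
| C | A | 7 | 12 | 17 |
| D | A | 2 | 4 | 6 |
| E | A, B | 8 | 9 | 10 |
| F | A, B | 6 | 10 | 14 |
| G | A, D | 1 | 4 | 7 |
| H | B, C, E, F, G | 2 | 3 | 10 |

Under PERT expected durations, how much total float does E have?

te_A = (3 + 4·8 + 25)/6 = 60/6 = 10
te_B = (8 + 4·10 + 18)/6 = 66/6 = 11
te_C = (7 + 4·12 + 17)/6 = 72/6 = 12
te_D = (2 + 4·4 + 6)/6 = 24/6 = 4
te_E = (8 + 4·9 + 10)/6 = 54/6 = 9
te_F = (6 + 4·10 + 14)/6 = 60/6 = 10
te_G = (1 + 4·4 + 7)/6 = 24/6 = 4
te_H = (2 + 4·3 + 10)/6 = 24/6 = 4

Forward pass:
ES_A = 0; EF_A = 10
ES_B = 0; EF_B = 11
ES_C = 10; EF_C = 10+12 = 22
ES_D = 10; EF_D = 10+4 = 14
ES_E = max(EF_A=10, EF_B=11) = 11; EF_E = 11+9 = 20
ES_F = max(EF_A=10, EF_B=11) = 11; EF_F = 11+10 = 21
ES_G = max(EF_A=10, EF_D=14) = 14; EF_G = 14+4 = 18
ES_H = max(EF_B=11, EF_C=22, EF_E=20, EF_F=21, EF_G=18) = 22; EF_H = 22+4 = 26
Expected project duration μ = 26 weeks. Critical path: A → C → H.

Backward pass:
LF_H = 26; LS_H = 26−4 = 22
LF_G = LS_H = 22; LS_G = 22−4 = 18
LF_F = LS_H = 22; LS_F = 22−10 = 12
LF_E = LS_H = 22; LS_E = 22−9 = 13
LF_D = LS_G = 18; LS_D = 18−4 = 14
LF_C = LS_H = 22; LS_C = 22−12 = 10
LF_B = min(LS_E=13, LS_F=12, LS_H=22) = 12; LS_B = 12−11 = 1
LF_A = min(LS_C=10, LS_D=14, LS_E=13, LS_F=12, LS_G=18) = 10; LS_A = 10−10 = 0
Slack_E = LS_E − ES_E = 13 − 11 = 2

2 weeks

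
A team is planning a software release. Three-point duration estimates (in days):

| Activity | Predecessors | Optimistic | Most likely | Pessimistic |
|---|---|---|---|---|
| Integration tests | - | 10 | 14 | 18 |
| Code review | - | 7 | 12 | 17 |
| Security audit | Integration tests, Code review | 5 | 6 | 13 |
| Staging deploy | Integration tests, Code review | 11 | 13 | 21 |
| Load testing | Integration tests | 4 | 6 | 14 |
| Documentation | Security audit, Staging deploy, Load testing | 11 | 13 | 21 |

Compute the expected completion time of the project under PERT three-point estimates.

42 days

te_Integration tests = (10 + 4·14 + 18)/6 = 84/6 = 14
te_Code review = (7 + 4·12 + 17)/6 = 72/6 = 12
te_Security audit = (5 + 4·6 + 13)/6 = 42/6 = 7
te_Staging deploy = (11 + 4·13 + 21)/6 = 84/6 = 14
te_Load testing = (4 + 4·6 + 14)/6 = 42/6 = 7
te_Documentation = (11 + 4·13 + 21)/6 = 84/6 = 14

Forward pass:
ES_Integration tests = 0; EF_Integration tests = 14
ES_Code review = 0; EF_Code review = 12
ES_Security audit = max(EF_Integration tests=14, EF_Code review=12) = 14; EF_Security audit = 14+7 = 21
ES_Staging deploy = max(EF_Integration tests=14, EF_Code review=12) = 14; EF_Staging deploy = 14+14 = 28
ES_Load testing = 14; EF_Load testing = 14+7 = 21
ES_Documentation = max(EF_Security audit=21, EF_Staging deploy=28, EF_Load testing=21) = 28; EF_Documentation = 28+14 = 42
Expected project duration μ = 42 days. Critical path: Integration tests → Staging deploy → Documentation.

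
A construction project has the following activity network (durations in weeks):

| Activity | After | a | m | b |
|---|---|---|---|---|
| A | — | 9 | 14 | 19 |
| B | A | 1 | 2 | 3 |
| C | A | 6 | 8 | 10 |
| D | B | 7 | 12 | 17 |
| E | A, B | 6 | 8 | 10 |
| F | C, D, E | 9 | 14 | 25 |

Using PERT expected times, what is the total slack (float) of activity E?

te_A = (9 + 4·14 + 19)/6 = 84/6 = 14
te_B = (1 + 4·2 + 3)/6 = 12/6 = 2
te_C = (6 + 4·8 + 10)/6 = 48/6 = 8
te_D = (7 + 4·12 + 17)/6 = 72/6 = 12
te_E = (6 + 4·8 + 10)/6 = 48/6 = 8
te_F = (9 + 4·14 + 25)/6 = 90/6 = 15

Forward pass:
ES_A = 0; EF_A = 14
ES_B = 14; EF_B = 14+2 = 16
ES_C = 14; EF_C = 14+8 = 22
ES_D = 16; EF_D = 16+12 = 28
ES_E = max(EF_A=14, EF_B=16) = 16; EF_E = 16+8 = 24
ES_F = max(EF_C=22, EF_D=28, EF_E=24) = 28; EF_F = 28+15 = 43
Expected project duration μ = 43 weeks. Critical path: A → B → D → F.

Backward pass:
LF_F = 43; LS_F = 43−15 = 28
LF_E = LS_F = 28; LS_E = 28−8 = 20
LF_D = LS_F = 28; LS_D = 28−12 = 16
LF_C = LS_F = 28; LS_C = 28−8 = 20
LF_B = min(LS_D=16, LS_E=20) = 16; LS_B = 16−2 = 14
LF_A = min(LS_B=14, LS_C=20, LS_E=20) = 14; LS_A = 14−14 = 0
Slack_E = LS_E − ES_E = 20 − 16 = 4

4 weeks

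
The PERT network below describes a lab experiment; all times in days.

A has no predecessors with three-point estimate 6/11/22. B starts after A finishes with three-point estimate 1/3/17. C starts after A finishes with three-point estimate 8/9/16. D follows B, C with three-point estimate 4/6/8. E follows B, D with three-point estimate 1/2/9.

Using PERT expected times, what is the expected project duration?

31 days

te_A = (6 + 4·11 + 22)/6 = 72/6 = 12
te_B = (1 + 4·3 + 17)/6 = 30/6 = 5
te_C = (8 + 4·9 + 16)/6 = 60/6 = 10
te_D = (4 + 4·6 + 8)/6 = 36/6 = 6
te_E = (1 + 4·2 + 9)/6 = 18/6 = 3

Forward pass:
ES_A = 0; EF_A = 12
ES_B = 12; EF_B = 12+5 = 17
ES_C = 12; EF_C = 12+10 = 22
ES_D = max(EF_B=17, EF_C=22) = 22; EF_D = 22+6 = 28
ES_E = max(EF_B=17, EF_D=28) = 28; EF_E = 28+3 = 31
Expected project duration μ = 31 days. Critical path: A → C → D → E.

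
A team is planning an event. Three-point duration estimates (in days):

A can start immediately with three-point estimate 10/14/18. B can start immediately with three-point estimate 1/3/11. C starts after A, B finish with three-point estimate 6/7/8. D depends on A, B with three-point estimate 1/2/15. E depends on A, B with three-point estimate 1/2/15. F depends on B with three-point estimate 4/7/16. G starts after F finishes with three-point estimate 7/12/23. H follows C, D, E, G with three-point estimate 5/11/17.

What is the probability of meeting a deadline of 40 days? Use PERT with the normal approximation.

te_A = (10 + 4·14 + 18)/6 = 84/6 = 14; σ²_A = ((18−10)/6)² = 1.778
te_B = (1 + 4·3 + 11)/6 = 24/6 = 4; σ²_B = ((11−1)/6)² = 2.778
te_C = (6 + 4·7 + 8)/6 = 42/6 = 7; σ²_C = ((8−6)/6)² = 0.111
te_D = (1 + 4·2 + 15)/6 = 24/6 = 4; σ²_D = ((15−1)/6)² = 5.444
te_E = (1 + 4·2 + 15)/6 = 24/6 = 4; σ²_E = ((15−1)/6)² = 5.444
te_F = (4 + 4·7 + 16)/6 = 48/6 = 8; σ²_F = ((16−4)/6)² = 4.000
te_G = (7 + 4·12 + 23)/6 = 78/6 = 13; σ²_G = ((23−7)/6)² = 7.111
te_H = (5 + 4·11 + 17)/6 = 66/6 = 11; σ²_H = ((17−5)/6)² = 4.000

Forward pass:
ES_A = 0; EF_A = 14
ES_B = 0; EF_B = 4
ES_C = max(EF_A=14, EF_B=4) = 14; EF_C = 14+7 = 21
ES_D = max(EF_A=14, EF_B=4) = 14; EF_D = 14+4 = 18
ES_E = max(EF_A=14, EF_B=4) = 14; EF_E = 14+4 = 18
ES_F = 4; EF_F = 4+8 = 12
ES_G = 12; EF_G = 12+13 = 25
ES_H = max(EF_C=21, EF_D=18, EF_E=18, EF_G=25) = 25; EF_H = 25+11 = 36
Expected project duration μ = 36 days. Critical path: B → F → G → H.

Variance along critical path = 2.778 + 4.000 + 7.111 + 4.000 = 17.889; σ = √17.889 = 4.230 days.
Z = (40 − 36) / 4.230 = 0.946
P(T ≤ 40) = Φ(0.946) ≈ 0.828

0.828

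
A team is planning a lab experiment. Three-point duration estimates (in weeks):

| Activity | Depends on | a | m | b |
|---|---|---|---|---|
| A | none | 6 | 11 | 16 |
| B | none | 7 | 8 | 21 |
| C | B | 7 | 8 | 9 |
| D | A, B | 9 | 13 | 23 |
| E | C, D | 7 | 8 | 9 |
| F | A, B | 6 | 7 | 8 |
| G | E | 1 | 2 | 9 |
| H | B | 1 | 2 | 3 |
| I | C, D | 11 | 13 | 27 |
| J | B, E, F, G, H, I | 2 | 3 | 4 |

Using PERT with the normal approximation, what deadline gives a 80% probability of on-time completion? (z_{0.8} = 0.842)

te_A = (6 + 4·11 + 16)/6 = 66/6 = 11; σ²_A = ((16−6)/6)² = 2.778
te_B = (7 + 4·8 + 21)/6 = 60/6 = 10; σ²_B = ((21−7)/6)² = 5.444
te_C = (7 + 4·8 + 9)/6 = 48/6 = 8; σ²_C = ((9−7)/6)² = 0.111
te_D = (9 + 4·13 + 23)/6 = 84/6 = 14; σ²_D = ((23−9)/6)² = 5.444
te_E = (7 + 4·8 + 9)/6 = 48/6 = 8; σ²_E = ((9−7)/6)² = 0.111
te_F = (6 + 4·7 + 8)/6 = 42/6 = 7; σ²_F = ((8−6)/6)² = 0.111
te_G = (1 + 4·2 + 9)/6 = 18/6 = 3; σ²_G = ((9−1)/6)² = 1.778
te_H = (1 + 4·2 + 3)/6 = 12/6 = 2; σ²_H = ((3−1)/6)² = 0.111
te_I = (11 + 4·13 + 27)/6 = 90/6 = 15; σ²_I = ((27−11)/6)² = 7.111
te_J = (2 + 4·3 + 4)/6 = 18/6 = 3; σ²_J = ((4−2)/6)² = 0.111

Forward pass:
ES_A = 0; EF_A = 11
ES_B = 0; EF_B = 10
ES_C = 10; EF_C = 10+8 = 18
ES_D = max(EF_A=11, EF_B=10) = 11; EF_D = 11+14 = 25
ES_E = max(EF_C=18, EF_D=25) = 25; EF_E = 25+8 = 33
ES_F = max(EF_A=11, EF_B=10) = 11; EF_F = 11+7 = 18
ES_G = 33; EF_G = 33+3 = 36
ES_H = 10; EF_H = 10+2 = 12
ES_I = max(EF_C=18, EF_D=25) = 25; EF_I = 25+15 = 40
ES_J = max(EF_B=10, EF_E=33, EF_F=18, EF_G=36, EF_H=12, EF_I=40) = 40; EF_J = 40+3 = 43
Expected project duration μ = 43 weeks. Critical path: A → D → I → J.

Variance along critical path = 2.778 + 5.444 + 7.111 + 0.111 = 15.444; σ = 3.930 weeks.
D = μ + z·σ = 43 + 0.842·3.930 = 46.3 weeks

46.3 weeks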